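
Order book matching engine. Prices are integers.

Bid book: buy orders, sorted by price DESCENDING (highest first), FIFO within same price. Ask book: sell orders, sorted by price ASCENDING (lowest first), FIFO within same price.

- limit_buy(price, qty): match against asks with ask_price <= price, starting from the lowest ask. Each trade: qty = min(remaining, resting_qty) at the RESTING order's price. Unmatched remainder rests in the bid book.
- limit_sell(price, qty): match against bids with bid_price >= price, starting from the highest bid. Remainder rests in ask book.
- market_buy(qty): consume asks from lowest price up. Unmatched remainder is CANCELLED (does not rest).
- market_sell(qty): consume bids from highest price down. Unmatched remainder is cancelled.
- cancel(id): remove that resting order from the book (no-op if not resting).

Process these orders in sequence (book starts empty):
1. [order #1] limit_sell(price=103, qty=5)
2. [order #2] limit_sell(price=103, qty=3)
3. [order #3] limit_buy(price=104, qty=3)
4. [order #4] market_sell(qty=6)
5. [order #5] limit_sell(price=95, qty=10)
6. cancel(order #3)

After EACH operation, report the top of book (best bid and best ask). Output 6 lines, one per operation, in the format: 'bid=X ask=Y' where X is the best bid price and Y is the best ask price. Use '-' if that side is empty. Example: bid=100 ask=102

After op 1 [order #1] limit_sell(price=103, qty=5): fills=none; bids=[-] asks=[#1:5@103]
After op 2 [order #2] limit_sell(price=103, qty=3): fills=none; bids=[-] asks=[#1:5@103 #2:3@103]
After op 3 [order #3] limit_buy(price=104, qty=3): fills=#3x#1:3@103; bids=[-] asks=[#1:2@103 #2:3@103]
After op 4 [order #4] market_sell(qty=6): fills=none; bids=[-] asks=[#1:2@103 #2:3@103]
After op 5 [order #5] limit_sell(price=95, qty=10): fills=none; bids=[-] asks=[#5:10@95 #1:2@103 #2:3@103]
After op 6 cancel(order #3): fills=none; bids=[-] asks=[#5:10@95 #1:2@103 #2:3@103]

Answer: bid=- ask=103
bid=- ask=103
bid=- ask=103
bid=- ask=103
bid=- ask=95
bid=- ask=95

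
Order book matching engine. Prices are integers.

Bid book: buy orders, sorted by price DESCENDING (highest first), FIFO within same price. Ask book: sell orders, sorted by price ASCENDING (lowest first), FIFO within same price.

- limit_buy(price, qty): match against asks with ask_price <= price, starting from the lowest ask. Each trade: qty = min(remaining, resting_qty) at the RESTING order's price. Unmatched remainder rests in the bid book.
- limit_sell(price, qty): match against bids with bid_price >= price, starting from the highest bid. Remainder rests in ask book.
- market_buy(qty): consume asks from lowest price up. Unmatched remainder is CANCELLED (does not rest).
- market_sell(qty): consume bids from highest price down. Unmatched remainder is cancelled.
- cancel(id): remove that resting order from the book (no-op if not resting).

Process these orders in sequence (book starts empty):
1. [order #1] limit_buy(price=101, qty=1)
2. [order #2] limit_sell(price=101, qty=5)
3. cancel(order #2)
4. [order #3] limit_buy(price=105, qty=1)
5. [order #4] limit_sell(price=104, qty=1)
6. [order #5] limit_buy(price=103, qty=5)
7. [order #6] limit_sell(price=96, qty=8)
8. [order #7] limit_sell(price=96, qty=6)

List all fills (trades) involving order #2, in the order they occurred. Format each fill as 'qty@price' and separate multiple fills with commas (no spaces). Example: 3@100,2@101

Answer: 1@101

Derivation:
After op 1 [order #1] limit_buy(price=101, qty=1): fills=none; bids=[#1:1@101] asks=[-]
After op 2 [order #2] limit_sell(price=101, qty=5): fills=#1x#2:1@101; bids=[-] asks=[#2:4@101]
After op 3 cancel(order #2): fills=none; bids=[-] asks=[-]
After op 4 [order #3] limit_buy(price=105, qty=1): fills=none; bids=[#3:1@105] asks=[-]
After op 5 [order #4] limit_sell(price=104, qty=1): fills=#3x#4:1@105; bids=[-] asks=[-]
After op 6 [order #5] limit_buy(price=103, qty=5): fills=none; bids=[#5:5@103] asks=[-]
After op 7 [order #6] limit_sell(price=96, qty=8): fills=#5x#6:5@103; bids=[-] asks=[#6:3@96]
After op 8 [order #7] limit_sell(price=96, qty=6): fills=none; bids=[-] asks=[#6:3@96 #7:6@96]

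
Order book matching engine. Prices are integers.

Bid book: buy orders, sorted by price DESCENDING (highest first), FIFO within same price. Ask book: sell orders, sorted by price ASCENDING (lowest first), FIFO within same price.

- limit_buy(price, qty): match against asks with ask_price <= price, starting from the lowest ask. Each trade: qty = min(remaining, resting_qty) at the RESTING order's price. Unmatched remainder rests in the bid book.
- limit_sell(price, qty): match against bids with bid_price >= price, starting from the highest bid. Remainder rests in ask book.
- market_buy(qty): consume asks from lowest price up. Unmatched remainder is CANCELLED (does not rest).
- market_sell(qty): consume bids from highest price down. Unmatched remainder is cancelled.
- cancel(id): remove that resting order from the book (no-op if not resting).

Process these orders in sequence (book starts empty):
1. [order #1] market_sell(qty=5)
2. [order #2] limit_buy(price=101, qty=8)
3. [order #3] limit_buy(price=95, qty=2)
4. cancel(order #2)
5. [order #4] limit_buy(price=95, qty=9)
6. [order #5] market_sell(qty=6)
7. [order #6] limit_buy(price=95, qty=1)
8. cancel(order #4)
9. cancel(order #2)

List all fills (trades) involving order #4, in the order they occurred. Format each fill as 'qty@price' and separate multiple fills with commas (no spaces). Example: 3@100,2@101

After op 1 [order #1] market_sell(qty=5): fills=none; bids=[-] asks=[-]
After op 2 [order #2] limit_buy(price=101, qty=8): fills=none; bids=[#2:8@101] asks=[-]
After op 3 [order #3] limit_buy(price=95, qty=2): fills=none; bids=[#2:8@101 #3:2@95] asks=[-]
After op 4 cancel(order #2): fills=none; bids=[#3:2@95] asks=[-]
After op 5 [order #4] limit_buy(price=95, qty=9): fills=none; bids=[#3:2@95 #4:9@95] asks=[-]
After op 6 [order #5] market_sell(qty=6): fills=#3x#5:2@95 #4x#5:4@95; bids=[#4:5@95] asks=[-]
After op 7 [order #6] limit_buy(price=95, qty=1): fills=none; bids=[#4:5@95 #6:1@95] asks=[-]
After op 8 cancel(order #4): fills=none; bids=[#6:1@95] asks=[-]
After op 9 cancel(order #2): fills=none; bids=[#6:1@95] asks=[-]

Answer: 4@95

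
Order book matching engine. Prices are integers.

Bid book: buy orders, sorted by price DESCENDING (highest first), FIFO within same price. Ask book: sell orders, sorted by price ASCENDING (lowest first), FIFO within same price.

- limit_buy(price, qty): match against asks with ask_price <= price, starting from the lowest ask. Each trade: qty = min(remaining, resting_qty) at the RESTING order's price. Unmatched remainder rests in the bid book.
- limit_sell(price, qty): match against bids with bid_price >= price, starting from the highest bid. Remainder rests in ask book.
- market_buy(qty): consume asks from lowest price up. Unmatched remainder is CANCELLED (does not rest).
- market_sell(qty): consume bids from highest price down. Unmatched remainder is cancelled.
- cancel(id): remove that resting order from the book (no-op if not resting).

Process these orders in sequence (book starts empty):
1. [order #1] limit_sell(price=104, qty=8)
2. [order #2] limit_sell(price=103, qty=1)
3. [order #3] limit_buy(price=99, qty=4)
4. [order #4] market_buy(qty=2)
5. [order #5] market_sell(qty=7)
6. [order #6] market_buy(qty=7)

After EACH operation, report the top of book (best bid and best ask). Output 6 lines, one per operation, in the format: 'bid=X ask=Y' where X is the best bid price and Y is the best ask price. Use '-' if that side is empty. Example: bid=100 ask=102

After op 1 [order #1] limit_sell(price=104, qty=8): fills=none; bids=[-] asks=[#1:8@104]
After op 2 [order #2] limit_sell(price=103, qty=1): fills=none; bids=[-] asks=[#2:1@103 #1:8@104]
After op 3 [order #3] limit_buy(price=99, qty=4): fills=none; bids=[#3:4@99] asks=[#2:1@103 #1:8@104]
After op 4 [order #4] market_buy(qty=2): fills=#4x#2:1@103 #4x#1:1@104; bids=[#3:4@99] asks=[#1:7@104]
After op 5 [order #5] market_sell(qty=7): fills=#3x#5:4@99; bids=[-] asks=[#1:7@104]
After op 6 [order #6] market_buy(qty=7): fills=#6x#1:7@104; bids=[-] asks=[-]

Answer: bid=- ask=104
bid=- ask=103
bid=99 ask=103
bid=99 ask=104
bid=- ask=104
bid=- ask=-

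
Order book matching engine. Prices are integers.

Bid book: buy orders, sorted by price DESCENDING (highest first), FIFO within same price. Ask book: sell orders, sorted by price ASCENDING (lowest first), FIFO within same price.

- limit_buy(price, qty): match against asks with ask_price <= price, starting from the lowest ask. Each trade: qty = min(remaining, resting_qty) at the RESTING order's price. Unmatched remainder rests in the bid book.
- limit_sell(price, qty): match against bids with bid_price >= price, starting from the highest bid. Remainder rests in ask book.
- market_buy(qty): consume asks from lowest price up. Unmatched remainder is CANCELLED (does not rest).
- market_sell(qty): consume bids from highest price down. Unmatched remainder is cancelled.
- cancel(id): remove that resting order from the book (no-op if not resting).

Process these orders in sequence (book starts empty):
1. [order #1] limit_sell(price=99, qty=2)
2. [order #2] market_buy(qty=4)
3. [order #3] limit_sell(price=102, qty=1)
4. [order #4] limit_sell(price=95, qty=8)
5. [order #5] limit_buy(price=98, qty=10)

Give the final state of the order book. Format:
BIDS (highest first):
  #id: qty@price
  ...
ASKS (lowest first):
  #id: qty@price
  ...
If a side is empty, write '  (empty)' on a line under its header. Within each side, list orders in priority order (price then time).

After op 1 [order #1] limit_sell(price=99, qty=2): fills=none; bids=[-] asks=[#1:2@99]
After op 2 [order #2] market_buy(qty=4): fills=#2x#1:2@99; bids=[-] asks=[-]
After op 3 [order #3] limit_sell(price=102, qty=1): fills=none; bids=[-] asks=[#3:1@102]
After op 4 [order #4] limit_sell(price=95, qty=8): fills=none; bids=[-] asks=[#4:8@95 #3:1@102]
After op 5 [order #5] limit_buy(price=98, qty=10): fills=#5x#4:8@95; bids=[#5:2@98] asks=[#3:1@102]

Answer: BIDS (highest first):
  #5: 2@98
ASKS (lowest first):
  #3: 1@102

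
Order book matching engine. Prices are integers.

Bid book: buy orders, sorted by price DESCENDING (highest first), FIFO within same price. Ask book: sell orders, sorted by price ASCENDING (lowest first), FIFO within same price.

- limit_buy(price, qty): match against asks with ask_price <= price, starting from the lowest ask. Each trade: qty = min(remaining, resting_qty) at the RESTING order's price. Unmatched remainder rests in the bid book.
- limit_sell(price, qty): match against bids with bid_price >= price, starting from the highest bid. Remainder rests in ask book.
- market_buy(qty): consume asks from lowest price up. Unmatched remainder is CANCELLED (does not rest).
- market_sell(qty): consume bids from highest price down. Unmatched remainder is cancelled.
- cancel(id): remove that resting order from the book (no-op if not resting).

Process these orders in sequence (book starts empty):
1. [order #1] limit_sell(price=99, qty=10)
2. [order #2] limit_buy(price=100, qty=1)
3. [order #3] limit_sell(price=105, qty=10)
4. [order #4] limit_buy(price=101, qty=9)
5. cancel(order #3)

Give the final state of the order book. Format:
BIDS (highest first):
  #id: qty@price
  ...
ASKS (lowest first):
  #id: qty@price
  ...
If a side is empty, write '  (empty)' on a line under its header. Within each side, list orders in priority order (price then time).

After op 1 [order #1] limit_sell(price=99, qty=10): fills=none; bids=[-] asks=[#1:10@99]
After op 2 [order #2] limit_buy(price=100, qty=1): fills=#2x#1:1@99; bids=[-] asks=[#1:9@99]
After op 3 [order #3] limit_sell(price=105, qty=10): fills=none; bids=[-] asks=[#1:9@99 #3:10@105]
After op 4 [order #4] limit_buy(price=101, qty=9): fills=#4x#1:9@99; bids=[-] asks=[#3:10@105]
After op 5 cancel(order #3): fills=none; bids=[-] asks=[-]

Answer: BIDS (highest first):
  (empty)
ASKS (lowest first):
  (empty)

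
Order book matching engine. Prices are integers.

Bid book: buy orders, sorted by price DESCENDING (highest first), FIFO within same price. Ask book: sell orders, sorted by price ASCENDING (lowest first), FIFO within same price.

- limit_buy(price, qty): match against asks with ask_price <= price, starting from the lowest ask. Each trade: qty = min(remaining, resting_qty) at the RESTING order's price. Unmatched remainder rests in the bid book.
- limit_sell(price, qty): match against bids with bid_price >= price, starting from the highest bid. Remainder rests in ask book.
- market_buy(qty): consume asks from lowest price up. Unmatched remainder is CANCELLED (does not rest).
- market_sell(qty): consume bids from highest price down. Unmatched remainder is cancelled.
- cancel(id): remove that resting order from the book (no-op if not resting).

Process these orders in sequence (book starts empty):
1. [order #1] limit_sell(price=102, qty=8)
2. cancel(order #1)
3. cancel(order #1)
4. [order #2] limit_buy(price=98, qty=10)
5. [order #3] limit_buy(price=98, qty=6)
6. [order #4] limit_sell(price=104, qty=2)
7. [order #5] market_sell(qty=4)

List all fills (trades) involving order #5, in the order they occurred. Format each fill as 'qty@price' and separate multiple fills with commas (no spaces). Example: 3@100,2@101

After op 1 [order #1] limit_sell(price=102, qty=8): fills=none; bids=[-] asks=[#1:8@102]
After op 2 cancel(order #1): fills=none; bids=[-] asks=[-]
After op 3 cancel(order #1): fills=none; bids=[-] asks=[-]
After op 4 [order #2] limit_buy(price=98, qty=10): fills=none; bids=[#2:10@98] asks=[-]
After op 5 [order #3] limit_buy(price=98, qty=6): fills=none; bids=[#2:10@98 #3:6@98] asks=[-]
After op 6 [order #4] limit_sell(price=104, qty=2): fills=none; bids=[#2:10@98 #3:6@98] asks=[#4:2@104]
After op 7 [order #5] market_sell(qty=4): fills=#2x#5:4@98; bids=[#2:6@98 #3:6@98] asks=[#4:2@104]

Answer: 4@98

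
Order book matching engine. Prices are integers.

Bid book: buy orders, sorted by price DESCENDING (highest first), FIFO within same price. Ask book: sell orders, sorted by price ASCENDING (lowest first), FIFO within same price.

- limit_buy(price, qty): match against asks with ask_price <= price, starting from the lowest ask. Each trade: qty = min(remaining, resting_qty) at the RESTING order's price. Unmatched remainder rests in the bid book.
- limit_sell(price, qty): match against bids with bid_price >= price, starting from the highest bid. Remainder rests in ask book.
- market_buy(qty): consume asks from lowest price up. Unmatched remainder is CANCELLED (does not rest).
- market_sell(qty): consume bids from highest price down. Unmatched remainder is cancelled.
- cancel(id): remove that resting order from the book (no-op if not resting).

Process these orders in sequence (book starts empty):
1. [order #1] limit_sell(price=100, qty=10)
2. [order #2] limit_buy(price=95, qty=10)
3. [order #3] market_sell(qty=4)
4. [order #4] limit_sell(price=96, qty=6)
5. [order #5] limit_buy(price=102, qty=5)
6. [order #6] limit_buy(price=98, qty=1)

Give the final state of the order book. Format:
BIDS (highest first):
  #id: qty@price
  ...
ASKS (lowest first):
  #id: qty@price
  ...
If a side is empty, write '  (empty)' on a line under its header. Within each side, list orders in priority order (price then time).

Answer: BIDS (highest first):
  #2: 6@95
ASKS (lowest first):
  #1: 10@100

Derivation:
After op 1 [order #1] limit_sell(price=100, qty=10): fills=none; bids=[-] asks=[#1:10@100]
After op 2 [order #2] limit_buy(price=95, qty=10): fills=none; bids=[#2:10@95] asks=[#1:10@100]
After op 3 [order #3] market_sell(qty=4): fills=#2x#3:4@95; bids=[#2:6@95] asks=[#1:10@100]
After op 4 [order #4] limit_sell(price=96, qty=6): fills=none; bids=[#2:6@95] asks=[#4:6@96 #1:10@100]
After op 5 [order #5] limit_buy(price=102, qty=5): fills=#5x#4:5@96; bids=[#2:6@95] asks=[#4:1@96 #1:10@100]
After op 6 [order #6] limit_buy(price=98, qty=1): fills=#6x#4:1@96; bids=[#2:6@95] asks=[#1:10@100]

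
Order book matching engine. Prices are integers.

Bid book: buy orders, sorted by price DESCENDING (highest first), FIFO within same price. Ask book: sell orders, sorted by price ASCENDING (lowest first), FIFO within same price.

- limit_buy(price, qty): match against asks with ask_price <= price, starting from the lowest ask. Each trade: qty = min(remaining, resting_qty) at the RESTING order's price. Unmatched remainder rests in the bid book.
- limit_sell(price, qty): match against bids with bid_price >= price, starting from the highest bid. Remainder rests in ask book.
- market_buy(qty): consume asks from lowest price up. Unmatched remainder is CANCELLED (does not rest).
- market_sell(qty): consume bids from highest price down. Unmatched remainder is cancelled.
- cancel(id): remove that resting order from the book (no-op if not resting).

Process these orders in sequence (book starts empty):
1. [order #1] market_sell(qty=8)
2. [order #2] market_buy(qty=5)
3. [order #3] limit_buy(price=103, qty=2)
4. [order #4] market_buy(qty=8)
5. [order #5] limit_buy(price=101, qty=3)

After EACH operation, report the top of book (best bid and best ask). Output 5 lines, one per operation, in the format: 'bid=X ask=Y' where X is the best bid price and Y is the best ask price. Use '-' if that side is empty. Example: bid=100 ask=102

Answer: bid=- ask=-
bid=- ask=-
bid=103 ask=-
bid=103 ask=-
bid=103 ask=-

Derivation:
After op 1 [order #1] market_sell(qty=8): fills=none; bids=[-] asks=[-]
After op 2 [order #2] market_buy(qty=5): fills=none; bids=[-] asks=[-]
After op 3 [order #3] limit_buy(price=103, qty=2): fills=none; bids=[#3:2@103] asks=[-]
After op 4 [order #4] market_buy(qty=8): fills=none; bids=[#3:2@103] asks=[-]
After op 5 [order #5] limit_buy(price=101, qty=3): fills=none; bids=[#3:2@103 #5:3@101] asks=[-]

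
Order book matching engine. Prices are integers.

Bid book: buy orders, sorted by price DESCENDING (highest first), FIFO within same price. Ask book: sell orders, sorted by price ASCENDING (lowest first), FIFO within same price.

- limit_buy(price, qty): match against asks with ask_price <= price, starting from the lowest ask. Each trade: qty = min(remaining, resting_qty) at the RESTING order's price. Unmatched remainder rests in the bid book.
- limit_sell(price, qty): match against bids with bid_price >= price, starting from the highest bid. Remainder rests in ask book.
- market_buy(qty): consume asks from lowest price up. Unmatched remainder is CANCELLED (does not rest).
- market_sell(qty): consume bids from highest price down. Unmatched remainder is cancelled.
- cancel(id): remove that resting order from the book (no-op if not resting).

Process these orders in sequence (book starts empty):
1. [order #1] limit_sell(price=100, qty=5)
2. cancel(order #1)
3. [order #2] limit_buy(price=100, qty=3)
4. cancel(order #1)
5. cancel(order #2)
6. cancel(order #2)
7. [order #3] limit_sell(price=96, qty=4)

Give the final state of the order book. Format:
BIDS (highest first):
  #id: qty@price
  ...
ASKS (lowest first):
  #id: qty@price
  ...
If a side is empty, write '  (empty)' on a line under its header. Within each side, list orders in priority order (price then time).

Answer: BIDS (highest first):
  (empty)
ASKS (lowest first):
  #3: 4@96

Derivation:
After op 1 [order #1] limit_sell(price=100, qty=5): fills=none; bids=[-] asks=[#1:5@100]
After op 2 cancel(order #1): fills=none; bids=[-] asks=[-]
After op 3 [order #2] limit_buy(price=100, qty=3): fills=none; bids=[#2:3@100] asks=[-]
After op 4 cancel(order #1): fills=none; bids=[#2:3@100] asks=[-]
After op 5 cancel(order #2): fills=none; bids=[-] asks=[-]
After op 6 cancel(order #2): fills=none; bids=[-] asks=[-]
After op 7 [order #3] limit_sell(price=96, qty=4): fills=none; bids=[-] asks=[#3:4@96]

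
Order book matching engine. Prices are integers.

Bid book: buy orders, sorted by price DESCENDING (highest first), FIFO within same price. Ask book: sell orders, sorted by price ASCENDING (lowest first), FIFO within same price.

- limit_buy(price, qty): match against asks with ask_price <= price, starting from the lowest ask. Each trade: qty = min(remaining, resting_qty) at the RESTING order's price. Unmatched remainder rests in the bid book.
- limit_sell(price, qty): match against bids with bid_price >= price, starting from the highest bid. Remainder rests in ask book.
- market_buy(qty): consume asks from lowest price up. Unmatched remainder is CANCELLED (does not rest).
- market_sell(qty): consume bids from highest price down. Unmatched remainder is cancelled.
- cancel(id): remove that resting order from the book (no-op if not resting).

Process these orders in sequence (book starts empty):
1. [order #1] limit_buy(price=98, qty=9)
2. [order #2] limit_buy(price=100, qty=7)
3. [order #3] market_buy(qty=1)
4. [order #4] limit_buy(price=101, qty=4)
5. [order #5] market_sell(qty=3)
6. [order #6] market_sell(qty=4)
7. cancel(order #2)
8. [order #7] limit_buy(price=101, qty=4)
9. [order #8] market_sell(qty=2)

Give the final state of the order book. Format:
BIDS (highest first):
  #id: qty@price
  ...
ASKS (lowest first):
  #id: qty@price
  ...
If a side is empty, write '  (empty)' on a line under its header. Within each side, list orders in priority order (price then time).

After op 1 [order #1] limit_buy(price=98, qty=9): fills=none; bids=[#1:9@98] asks=[-]
After op 2 [order #2] limit_buy(price=100, qty=7): fills=none; bids=[#2:7@100 #1:9@98] asks=[-]
After op 3 [order #3] market_buy(qty=1): fills=none; bids=[#2:7@100 #1:9@98] asks=[-]
After op 4 [order #4] limit_buy(price=101, qty=4): fills=none; bids=[#4:4@101 #2:7@100 #1:9@98] asks=[-]
After op 5 [order #5] market_sell(qty=3): fills=#4x#5:3@101; bids=[#4:1@101 #2:7@100 #1:9@98] asks=[-]
After op 6 [order #6] market_sell(qty=4): fills=#4x#6:1@101 #2x#6:3@100; bids=[#2:4@100 #1:9@98] asks=[-]
After op 7 cancel(order #2): fills=none; bids=[#1:9@98] asks=[-]
After op 8 [order #7] limit_buy(price=101, qty=4): fills=none; bids=[#7:4@101 #1:9@98] asks=[-]
After op 9 [order #8] market_sell(qty=2): fills=#7x#8:2@101; bids=[#7:2@101 #1:9@98] asks=[-]

Answer: BIDS (highest first):
  #7: 2@101
  #1: 9@98
ASKS (lowest first):
  (empty)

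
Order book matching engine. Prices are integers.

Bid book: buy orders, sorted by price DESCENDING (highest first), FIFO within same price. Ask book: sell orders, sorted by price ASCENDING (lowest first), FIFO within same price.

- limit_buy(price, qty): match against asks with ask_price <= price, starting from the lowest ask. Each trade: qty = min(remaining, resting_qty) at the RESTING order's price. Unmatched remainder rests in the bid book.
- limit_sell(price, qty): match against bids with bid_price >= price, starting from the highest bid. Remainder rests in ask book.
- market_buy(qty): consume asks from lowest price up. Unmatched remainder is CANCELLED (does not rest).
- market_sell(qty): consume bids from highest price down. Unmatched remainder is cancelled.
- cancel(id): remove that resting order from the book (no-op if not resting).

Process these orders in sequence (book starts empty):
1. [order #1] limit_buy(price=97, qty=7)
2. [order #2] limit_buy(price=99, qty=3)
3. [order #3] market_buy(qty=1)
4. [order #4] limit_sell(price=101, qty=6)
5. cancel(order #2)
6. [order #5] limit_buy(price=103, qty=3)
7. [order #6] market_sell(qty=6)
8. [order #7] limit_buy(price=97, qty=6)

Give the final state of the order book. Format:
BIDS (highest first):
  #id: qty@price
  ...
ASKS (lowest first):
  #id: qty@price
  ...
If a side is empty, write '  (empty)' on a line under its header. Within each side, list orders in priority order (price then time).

After op 1 [order #1] limit_buy(price=97, qty=7): fills=none; bids=[#1:7@97] asks=[-]
After op 2 [order #2] limit_buy(price=99, qty=3): fills=none; bids=[#2:3@99 #1:7@97] asks=[-]
After op 3 [order #3] market_buy(qty=1): fills=none; bids=[#2:3@99 #1:7@97] asks=[-]
After op 4 [order #4] limit_sell(price=101, qty=6): fills=none; bids=[#2:3@99 #1:7@97] asks=[#4:6@101]
After op 5 cancel(order #2): fills=none; bids=[#1:7@97] asks=[#4:6@101]
After op 6 [order #5] limit_buy(price=103, qty=3): fills=#5x#4:3@101; bids=[#1:7@97] asks=[#4:3@101]
After op 7 [order #6] market_sell(qty=6): fills=#1x#6:6@97; bids=[#1:1@97] asks=[#4:3@101]
After op 8 [order #7] limit_buy(price=97, qty=6): fills=none; bids=[#1:1@97 #7:6@97] asks=[#4:3@101]

Answer: BIDS (highest first):
  #1: 1@97
  #7: 6@97
ASKS (lowest first):
  #4: 3@101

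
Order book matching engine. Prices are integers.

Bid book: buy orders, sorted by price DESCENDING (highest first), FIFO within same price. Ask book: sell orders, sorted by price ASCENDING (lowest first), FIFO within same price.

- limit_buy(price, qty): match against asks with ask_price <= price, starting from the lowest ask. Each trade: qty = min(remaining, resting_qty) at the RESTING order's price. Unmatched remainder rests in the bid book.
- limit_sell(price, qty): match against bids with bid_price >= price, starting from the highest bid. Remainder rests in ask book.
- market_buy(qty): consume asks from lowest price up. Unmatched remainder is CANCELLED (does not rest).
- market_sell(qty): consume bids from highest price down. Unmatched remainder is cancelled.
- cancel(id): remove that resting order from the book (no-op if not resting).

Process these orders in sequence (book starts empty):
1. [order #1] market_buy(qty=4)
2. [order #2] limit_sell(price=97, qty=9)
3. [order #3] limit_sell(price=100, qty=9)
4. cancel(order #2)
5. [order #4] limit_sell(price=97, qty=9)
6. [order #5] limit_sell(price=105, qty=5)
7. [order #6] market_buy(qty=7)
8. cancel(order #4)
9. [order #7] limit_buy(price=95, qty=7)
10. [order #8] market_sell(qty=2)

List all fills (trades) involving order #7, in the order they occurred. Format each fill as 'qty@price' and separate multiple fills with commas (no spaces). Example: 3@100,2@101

After op 1 [order #1] market_buy(qty=4): fills=none; bids=[-] asks=[-]
After op 2 [order #2] limit_sell(price=97, qty=9): fills=none; bids=[-] asks=[#2:9@97]
After op 3 [order #3] limit_sell(price=100, qty=9): fills=none; bids=[-] asks=[#2:9@97 #3:9@100]
After op 4 cancel(order #2): fills=none; bids=[-] asks=[#3:9@100]
After op 5 [order #4] limit_sell(price=97, qty=9): fills=none; bids=[-] asks=[#4:9@97 #3:9@100]
After op 6 [order #5] limit_sell(price=105, qty=5): fills=none; bids=[-] asks=[#4:9@97 #3:9@100 #5:5@105]
After op 7 [order #6] market_buy(qty=7): fills=#6x#4:7@97; bids=[-] asks=[#4:2@97 #3:9@100 #5:5@105]
After op 8 cancel(order #4): fills=none; bids=[-] asks=[#3:9@100 #5:5@105]
After op 9 [order #7] limit_buy(price=95, qty=7): fills=none; bids=[#7:7@95] asks=[#3:9@100 #5:5@105]
After op 10 [order #8] market_sell(qty=2): fills=#7x#8:2@95; bids=[#7:5@95] asks=[#3:9@100 #5:5@105]

Answer: 2@95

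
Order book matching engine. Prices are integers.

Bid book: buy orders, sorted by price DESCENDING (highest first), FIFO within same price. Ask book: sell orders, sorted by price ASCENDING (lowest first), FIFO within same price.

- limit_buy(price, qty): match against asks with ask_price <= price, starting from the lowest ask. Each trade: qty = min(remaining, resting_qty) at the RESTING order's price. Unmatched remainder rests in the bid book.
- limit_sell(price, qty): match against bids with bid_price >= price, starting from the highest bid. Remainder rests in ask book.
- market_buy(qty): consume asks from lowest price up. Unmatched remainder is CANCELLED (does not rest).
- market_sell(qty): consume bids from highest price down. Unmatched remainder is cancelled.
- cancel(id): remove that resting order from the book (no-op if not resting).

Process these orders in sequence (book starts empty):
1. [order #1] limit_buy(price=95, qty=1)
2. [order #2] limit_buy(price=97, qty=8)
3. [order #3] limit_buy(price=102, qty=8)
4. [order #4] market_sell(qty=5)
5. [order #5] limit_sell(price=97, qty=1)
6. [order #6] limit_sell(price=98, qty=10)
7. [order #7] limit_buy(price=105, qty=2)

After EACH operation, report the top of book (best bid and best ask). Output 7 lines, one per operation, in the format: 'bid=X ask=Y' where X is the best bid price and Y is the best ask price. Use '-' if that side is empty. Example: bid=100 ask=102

Answer: bid=95 ask=-
bid=97 ask=-
bid=102 ask=-
bid=102 ask=-
bid=102 ask=-
bid=97 ask=98
bid=97 ask=98

Derivation:
After op 1 [order #1] limit_buy(price=95, qty=1): fills=none; bids=[#1:1@95] asks=[-]
After op 2 [order #2] limit_buy(price=97, qty=8): fills=none; bids=[#2:8@97 #1:1@95] asks=[-]
After op 3 [order #3] limit_buy(price=102, qty=8): fills=none; bids=[#3:8@102 #2:8@97 #1:1@95] asks=[-]
After op 4 [order #4] market_sell(qty=5): fills=#3x#4:5@102; bids=[#3:3@102 #2:8@97 #1:1@95] asks=[-]
After op 5 [order #5] limit_sell(price=97, qty=1): fills=#3x#5:1@102; bids=[#3:2@102 #2:8@97 #1:1@95] asks=[-]
After op 6 [order #6] limit_sell(price=98, qty=10): fills=#3x#6:2@102; bids=[#2:8@97 #1:1@95] asks=[#6:8@98]
After op 7 [order #7] limit_buy(price=105, qty=2): fills=#7x#6:2@98; bids=[#2:8@97 #1:1@95] asks=[#6:6@98]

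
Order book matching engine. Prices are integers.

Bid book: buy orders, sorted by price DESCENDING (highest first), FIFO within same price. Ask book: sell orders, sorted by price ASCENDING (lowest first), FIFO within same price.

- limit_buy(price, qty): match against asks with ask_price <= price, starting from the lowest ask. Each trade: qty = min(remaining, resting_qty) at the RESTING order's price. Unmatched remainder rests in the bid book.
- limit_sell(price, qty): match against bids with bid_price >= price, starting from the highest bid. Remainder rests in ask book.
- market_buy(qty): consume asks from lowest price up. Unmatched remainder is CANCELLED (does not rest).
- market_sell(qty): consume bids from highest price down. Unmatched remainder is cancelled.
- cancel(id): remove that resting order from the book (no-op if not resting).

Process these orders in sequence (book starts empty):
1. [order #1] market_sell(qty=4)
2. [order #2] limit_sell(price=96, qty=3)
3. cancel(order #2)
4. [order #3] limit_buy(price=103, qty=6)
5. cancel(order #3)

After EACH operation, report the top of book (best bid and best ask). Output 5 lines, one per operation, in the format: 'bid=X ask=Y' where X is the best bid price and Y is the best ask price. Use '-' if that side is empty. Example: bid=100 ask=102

Answer: bid=- ask=-
bid=- ask=96
bid=- ask=-
bid=103 ask=-
bid=- ask=-

Derivation:
After op 1 [order #1] market_sell(qty=4): fills=none; bids=[-] asks=[-]
After op 2 [order #2] limit_sell(price=96, qty=3): fills=none; bids=[-] asks=[#2:3@96]
After op 3 cancel(order #2): fills=none; bids=[-] asks=[-]
After op 4 [order #3] limit_buy(price=103, qty=6): fills=none; bids=[#3:6@103] asks=[-]
After op 5 cancel(order #3): fills=none; bids=[-] asks=[-]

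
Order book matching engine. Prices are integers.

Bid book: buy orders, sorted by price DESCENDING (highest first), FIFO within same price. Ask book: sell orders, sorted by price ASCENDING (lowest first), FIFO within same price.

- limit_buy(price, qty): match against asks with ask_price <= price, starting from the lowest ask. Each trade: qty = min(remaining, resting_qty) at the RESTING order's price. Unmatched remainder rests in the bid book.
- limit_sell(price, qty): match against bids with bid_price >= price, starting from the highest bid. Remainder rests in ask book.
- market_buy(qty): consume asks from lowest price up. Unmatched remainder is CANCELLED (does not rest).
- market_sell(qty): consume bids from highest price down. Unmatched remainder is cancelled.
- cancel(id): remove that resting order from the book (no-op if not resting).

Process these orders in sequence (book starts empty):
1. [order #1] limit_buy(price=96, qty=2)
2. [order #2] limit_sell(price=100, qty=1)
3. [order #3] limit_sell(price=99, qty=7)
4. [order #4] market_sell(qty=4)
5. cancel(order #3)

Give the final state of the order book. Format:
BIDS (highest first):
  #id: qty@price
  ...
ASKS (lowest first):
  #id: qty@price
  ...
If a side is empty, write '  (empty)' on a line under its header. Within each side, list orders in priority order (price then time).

After op 1 [order #1] limit_buy(price=96, qty=2): fills=none; bids=[#1:2@96] asks=[-]
After op 2 [order #2] limit_sell(price=100, qty=1): fills=none; bids=[#1:2@96] asks=[#2:1@100]
After op 3 [order #3] limit_sell(price=99, qty=7): fills=none; bids=[#1:2@96] asks=[#3:7@99 #2:1@100]
After op 4 [order #4] market_sell(qty=4): fills=#1x#4:2@96; bids=[-] asks=[#3:7@99 #2:1@100]
After op 5 cancel(order #3): fills=none; bids=[-] asks=[#2:1@100]

Answer: BIDS (highest first):
  (empty)
ASKS (lowest first):
  #2: 1@100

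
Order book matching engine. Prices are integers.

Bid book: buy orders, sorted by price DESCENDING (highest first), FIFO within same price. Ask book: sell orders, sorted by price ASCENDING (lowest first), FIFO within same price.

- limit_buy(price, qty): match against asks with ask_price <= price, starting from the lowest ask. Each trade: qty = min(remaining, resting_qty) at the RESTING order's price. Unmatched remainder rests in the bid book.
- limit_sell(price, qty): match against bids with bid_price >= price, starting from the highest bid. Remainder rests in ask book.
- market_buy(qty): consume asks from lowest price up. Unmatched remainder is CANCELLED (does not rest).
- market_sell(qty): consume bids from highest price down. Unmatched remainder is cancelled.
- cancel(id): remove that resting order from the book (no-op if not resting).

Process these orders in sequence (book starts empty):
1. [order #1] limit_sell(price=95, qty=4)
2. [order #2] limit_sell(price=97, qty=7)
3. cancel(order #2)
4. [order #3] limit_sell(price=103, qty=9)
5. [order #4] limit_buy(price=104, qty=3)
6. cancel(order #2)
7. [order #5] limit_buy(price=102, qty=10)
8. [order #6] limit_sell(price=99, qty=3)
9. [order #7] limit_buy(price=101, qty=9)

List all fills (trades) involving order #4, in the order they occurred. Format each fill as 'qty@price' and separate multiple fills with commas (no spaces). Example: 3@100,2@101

Answer: 3@95

Derivation:
After op 1 [order #1] limit_sell(price=95, qty=4): fills=none; bids=[-] asks=[#1:4@95]
After op 2 [order #2] limit_sell(price=97, qty=7): fills=none; bids=[-] asks=[#1:4@95 #2:7@97]
After op 3 cancel(order #2): fills=none; bids=[-] asks=[#1:4@95]
After op 4 [order #3] limit_sell(price=103, qty=9): fills=none; bids=[-] asks=[#1:4@95 #3:9@103]
After op 5 [order #4] limit_buy(price=104, qty=3): fills=#4x#1:3@95; bids=[-] asks=[#1:1@95 #3:9@103]
After op 6 cancel(order #2): fills=none; bids=[-] asks=[#1:1@95 #3:9@103]
After op 7 [order #5] limit_buy(price=102, qty=10): fills=#5x#1:1@95; bids=[#5:9@102] asks=[#3:9@103]
After op 8 [order #6] limit_sell(price=99, qty=3): fills=#5x#6:3@102; bids=[#5:6@102] asks=[#3:9@103]
After op 9 [order #7] limit_buy(price=101, qty=9): fills=none; bids=[#5:6@102 #7:9@101] asks=[#3:9@103]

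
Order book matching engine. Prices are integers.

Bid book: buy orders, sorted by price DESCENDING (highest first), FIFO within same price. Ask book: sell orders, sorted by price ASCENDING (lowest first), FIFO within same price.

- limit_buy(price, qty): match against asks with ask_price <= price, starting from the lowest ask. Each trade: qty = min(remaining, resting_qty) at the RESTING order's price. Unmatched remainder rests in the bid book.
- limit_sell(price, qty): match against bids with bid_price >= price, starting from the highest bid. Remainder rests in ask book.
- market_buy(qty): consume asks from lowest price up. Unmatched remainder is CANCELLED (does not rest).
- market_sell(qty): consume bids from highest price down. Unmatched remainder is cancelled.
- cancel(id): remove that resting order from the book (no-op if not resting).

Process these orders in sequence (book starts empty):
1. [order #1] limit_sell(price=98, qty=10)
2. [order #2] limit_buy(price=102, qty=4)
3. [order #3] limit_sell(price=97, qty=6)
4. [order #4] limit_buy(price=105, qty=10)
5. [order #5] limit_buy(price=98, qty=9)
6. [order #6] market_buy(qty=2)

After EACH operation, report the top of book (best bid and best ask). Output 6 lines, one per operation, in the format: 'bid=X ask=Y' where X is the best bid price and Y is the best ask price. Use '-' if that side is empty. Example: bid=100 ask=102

Answer: bid=- ask=98
bid=- ask=98
bid=- ask=97
bid=- ask=98
bid=98 ask=-
bid=98 ask=-

Derivation:
After op 1 [order #1] limit_sell(price=98, qty=10): fills=none; bids=[-] asks=[#1:10@98]
After op 2 [order #2] limit_buy(price=102, qty=4): fills=#2x#1:4@98; bids=[-] asks=[#1:6@98]
After op 3 [order #3] limit_sell(price=97, qty=6): fills=none; bids=[-] asks=[#3:6@97 #1:6@98]
After op 4 [order #4] limit_buy(price=105, qty=10): fills=#4x#3:6@97 #4x#1:4@98; bids=[-] asks=[#1:2@98]
After op 5 [order #5] limit_buy(price=98, qty=9): fills=#5x#1:2@98; bids=[#5:7@98] asks=[-]
After op 6 [order #6] market_buy(qty=2): fills=none; bids=[#5:7@98] asks=[-]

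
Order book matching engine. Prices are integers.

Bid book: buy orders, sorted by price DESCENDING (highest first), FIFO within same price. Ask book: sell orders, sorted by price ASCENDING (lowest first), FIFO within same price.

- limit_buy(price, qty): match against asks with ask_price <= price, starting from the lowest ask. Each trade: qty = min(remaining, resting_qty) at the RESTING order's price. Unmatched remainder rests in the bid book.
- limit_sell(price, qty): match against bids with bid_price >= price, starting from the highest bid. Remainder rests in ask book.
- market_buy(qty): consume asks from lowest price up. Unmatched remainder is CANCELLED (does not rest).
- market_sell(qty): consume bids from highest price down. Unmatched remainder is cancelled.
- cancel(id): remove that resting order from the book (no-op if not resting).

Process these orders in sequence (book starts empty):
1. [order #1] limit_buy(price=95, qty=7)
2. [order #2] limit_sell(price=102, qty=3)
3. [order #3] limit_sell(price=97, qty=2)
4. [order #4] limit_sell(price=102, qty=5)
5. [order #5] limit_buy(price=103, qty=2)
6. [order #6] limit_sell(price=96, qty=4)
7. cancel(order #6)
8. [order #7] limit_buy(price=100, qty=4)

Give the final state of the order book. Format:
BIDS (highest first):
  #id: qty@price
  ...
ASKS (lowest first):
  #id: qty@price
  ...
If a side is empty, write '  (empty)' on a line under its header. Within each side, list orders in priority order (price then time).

After op 1 [order #1] limit_buy(price=95, qty=7): fills=none; bids=[#1:7@95] asks=[-]
After op 2 [order #2] limit_sell(price=102, qty=3): fills=none; bids=[#1:7@95] asks=[#2:3@102]
After op 3 [order #3] limit_sell(price=97, qty=2): fills=none; bids=[#1:7@95] asks=[#3:2@97 #2:3@102]
After op 4 [order #4] limit_sell(price=102, qty=5): fills=none; bids=[#1:7@95] asks=[#3:2@97 #2:3@102 #4:5@102]
After op 5 [order #5] limit_buy(price=103, qty=2): fills=#5x#3:2@97; bids=[#1:7@95] asks=[#2:3@102 #4:5@102]
After op 6 [order #6] limit_sell(price=96, qty=4): fills=none; bids=[#1:7@95] asks=[#6:4@96 #2:3@102 #4:5@102]
After op 7 cancel(order #6): fills=none; bids=[#1:7@95] asks=[#2:3@102 #4:5@102]
After op 8 [order #7] limit_buy(price=100, qty=4): fills=none; bids=[#7:4@100 #1:7@95] asks=[#2:3@102 #4:5@102]

Answer: BIDS (highest first):
  #7: 4@100
  #1: 7@95
ASKS (lowest first):
  #2: 3@102
  #4: 5@102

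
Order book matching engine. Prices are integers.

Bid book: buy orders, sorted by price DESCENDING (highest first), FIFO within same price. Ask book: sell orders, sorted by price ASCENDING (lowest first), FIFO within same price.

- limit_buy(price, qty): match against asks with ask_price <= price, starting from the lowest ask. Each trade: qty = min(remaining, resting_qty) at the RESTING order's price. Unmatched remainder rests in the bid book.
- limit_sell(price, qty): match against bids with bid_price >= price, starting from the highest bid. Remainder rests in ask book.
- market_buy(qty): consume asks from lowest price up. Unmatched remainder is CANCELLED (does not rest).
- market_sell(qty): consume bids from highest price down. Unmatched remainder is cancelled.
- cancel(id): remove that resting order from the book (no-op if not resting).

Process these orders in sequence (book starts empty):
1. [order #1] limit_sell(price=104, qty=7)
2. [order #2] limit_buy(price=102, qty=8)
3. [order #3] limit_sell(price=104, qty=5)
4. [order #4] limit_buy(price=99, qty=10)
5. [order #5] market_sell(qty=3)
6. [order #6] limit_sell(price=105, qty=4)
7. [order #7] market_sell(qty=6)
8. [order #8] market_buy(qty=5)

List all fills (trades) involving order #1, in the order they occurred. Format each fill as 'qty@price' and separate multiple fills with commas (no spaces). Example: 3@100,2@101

Answer: 5@104

Derivation:
After op 1 [order #1] limit_sell(price=104, qty=7): fills=none; bids=[-] asks=[#1:7@104]
After op 2 [order #2] limit_buy(price=102, qty=8): fills=none; bids=[#2:8@102] asks=[#1:7@104]
After op 3 [order #3] limit_sell(price=104, qty=5): fills=none; bids=[#2:8@102] asks=[#1:7@104 #3:5@104]
After op 4 [order #4] limit_buy(price=99, qty=10): fills=none; bids=[#2:8@102 #4:10@99] asks=[#1:7@104 #3:5@104]
After op 5 [order #5] market_sell(qty=3): fills=#2x#5:3@102; bids=[#2:5@102 #4:10@99] asks=[#1:7@104 #3:5@104]
After op 6 [order #6] limit_sell(price=105, qty=4): fills=none; bids=[#2:5@102 #4:10@99] asks=[#1:7@104 #3:5@104 #6:4@105]
After op 7 [order #7] market_sell(qty=6): fills=#2x#7:5@102 #4x#7:1@99; bids=[#4:9@99] asks=[#1:7@104 #3:5@104 #6:4@105]
After op 8 [order #8] market_buy(qty=5): fills=#8x#1:5@104; bids=[#4:9@99] asks=[#1:2@104 #3:5@104 #6:4@105]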